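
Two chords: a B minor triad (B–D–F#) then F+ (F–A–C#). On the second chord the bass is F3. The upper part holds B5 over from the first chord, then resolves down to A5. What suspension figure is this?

4–3 suspension.

At the second chord the bass is F3. The suspended B5 lies a fourth above the bass; after resolving down by step to A5, the interval above the bass becomes a third.
Suspension figures are named by those two intervals: 4–3.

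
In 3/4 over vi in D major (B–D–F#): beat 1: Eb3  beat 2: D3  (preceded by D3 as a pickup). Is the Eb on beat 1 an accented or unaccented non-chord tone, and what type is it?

The harmony at that moment is B minor triad (B, D, F#); Eb3 is not a chord tone.
It is approached by step up from D3 and left by step down to D3.
Step away and step back to the same note — a neighbor tone (upper neighbor).
It falls on the downbeat, so it is accented.

Accented neighbor tone.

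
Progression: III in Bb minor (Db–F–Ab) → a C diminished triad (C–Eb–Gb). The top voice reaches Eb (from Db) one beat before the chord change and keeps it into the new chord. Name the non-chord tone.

Eb is an anticipation.

The harmony at that moment is Db major triad (Db, F, Ab); Eb is not a chord tone.
It is approached by step up from Db and then sustained as the same pitch into the next harmony.
Arriving early and becoming a chord tone when the harmony changes — an anticipation.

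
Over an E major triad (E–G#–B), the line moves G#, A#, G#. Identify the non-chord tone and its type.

The harmony at that moment is E major triad (E, G#, B); A# is not a chord tone.
It is approached by step up from G# and left by step down to G#.
Step away and step back to the same note — a neighbor tone (upper neighbor).

A# is a neighbor tone.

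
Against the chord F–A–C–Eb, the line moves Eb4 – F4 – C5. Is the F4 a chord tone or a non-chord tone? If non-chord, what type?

F dominant seventh chord contains F, A, C, Eb; F is the root, so it is a chord tone.

Chord tone (the root of F dominant seventh chord).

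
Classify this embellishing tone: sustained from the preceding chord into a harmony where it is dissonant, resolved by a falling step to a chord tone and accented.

Approach: by preparation — the pitch is first a chord tone, then held (tied or repeated) while the harmony changes under it. Departure: down by step. Metric position: strong.
A prepared dissonance that resolves downward by step — a suspension. (The same figure resolving upward would be a retardation.)

Suspension.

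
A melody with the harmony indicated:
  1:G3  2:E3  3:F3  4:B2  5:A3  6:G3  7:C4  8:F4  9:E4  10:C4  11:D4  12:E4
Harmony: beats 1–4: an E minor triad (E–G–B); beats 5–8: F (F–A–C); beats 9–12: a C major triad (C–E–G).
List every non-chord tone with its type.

F3 (beat 3) — escape tone; G3 (beat 6) — escape tone; D4 (beat 11) — passing tone.

The harmony at that moment is E minor triad (E, G, B); F3 is not a chord tone.
It is approached by step up from E3 and left by leap down to B2.
Step in, leap out — an escape tone.
The harmony at that moment is F major triad (F, A, C); G3 is not a chord tone.
It is approached by step down from A3 and left by leap up to C4.
Step in, leap out — an escape tone.
The harmony at that moment is C major triad (C, E, G); D4 is not a chord tone.
It is approached by step up from C4 and left by step up to E4.
Step in, step out in the same direction — a passing tone.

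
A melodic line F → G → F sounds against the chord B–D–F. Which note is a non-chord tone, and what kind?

G is a neighbor tone.

The harmony at that moment is B diminished triad (B, D, F); G is not a chord tone.
It is approached by step up from F and left by step down to F.
Step away and step back to the same note — a neighbor tone (upper neighbor).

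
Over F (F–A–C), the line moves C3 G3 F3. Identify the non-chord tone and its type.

G3 is an appoggiatura.

The harmony at that moment is F major triad (F, A, C); G3 is not a chord tone.
It is approached by leap up from C3 and left by step down to F3.
Leap in, step out — an appoggiatura.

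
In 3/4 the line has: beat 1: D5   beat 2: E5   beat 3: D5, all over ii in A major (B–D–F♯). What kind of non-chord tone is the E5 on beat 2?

The harmony at that moment is B minor triad (B, D, F♯); E5 is not a chord tone.
It is approached by step up from D5 and left by step down to D5.
Step away and step back to the same note — a neighbor tone (upper neighbor).

Upper neighbor tone.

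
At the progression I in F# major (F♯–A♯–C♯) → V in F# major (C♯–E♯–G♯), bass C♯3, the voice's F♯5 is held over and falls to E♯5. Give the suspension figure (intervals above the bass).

4–3 suspension.

At the second chord the bass is C♯3. The suspended F♯5 lies a fourth above the bass; after resolving down by step to E♯5, the interval above the bass becomes a third.
Suspension figures are named by those two intervals: 4–3.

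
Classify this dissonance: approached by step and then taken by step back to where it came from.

Approach: by step. Departure: by step in the opposite direction, back to the starting pitch.
Stepwise on both sides but reversing to return to the same chord tone — a neighbor tone. (Had it continued onward in the same direction it would be a passing tone instead.)

Neighbor tone.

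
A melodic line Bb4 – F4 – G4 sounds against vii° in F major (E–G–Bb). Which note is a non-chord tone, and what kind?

F4 is an appoggiatura.

The harmony at that moment is E diminished triad (E, G, Bb); F4 is not a chord tone.
It is approached by leap down from Bb4 and left by step up to G4.
Leap in, step out — an appoggiatura.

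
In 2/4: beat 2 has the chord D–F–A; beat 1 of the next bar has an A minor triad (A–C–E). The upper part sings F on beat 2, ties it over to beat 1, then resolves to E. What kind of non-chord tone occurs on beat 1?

The harmony at that moment is A minor triad (A, C, E); F is not a chord tone.
It is held over (the same pitch as the preceding F) and left by step down to E.
Held over from the previous chord and resolving down by step — a suspension.

Suspension.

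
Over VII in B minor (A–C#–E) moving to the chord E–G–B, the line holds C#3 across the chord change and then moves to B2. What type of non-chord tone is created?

C#3 is a suspension.

The harmony at that moment is E minor triad (E, G, B); C#3 is not a chord tone.
It is held over (the same pitch as the preceding C#3) and left by step down to B2.
Held over from the previous chord and resolving down by step — a suspension.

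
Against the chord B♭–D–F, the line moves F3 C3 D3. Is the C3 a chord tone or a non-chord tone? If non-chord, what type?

The harmony at that moment is B♭ major triad (B♭, D, F); C3 is not a chord tone.
It is approached by leap down from F3 and left by step up to D3.
Leap in, step out — an appoggiatura.

Non-chord tone — an appoggiatura.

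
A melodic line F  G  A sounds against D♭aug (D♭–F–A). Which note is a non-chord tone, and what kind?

The harmony at that moment is D♭ augmented triad (D♭, F, A); G is not a chord tone.
It is approached by step up from F and left by step up to A.
Step in, step out in the same direction — a passing tone.

G is a passing tone.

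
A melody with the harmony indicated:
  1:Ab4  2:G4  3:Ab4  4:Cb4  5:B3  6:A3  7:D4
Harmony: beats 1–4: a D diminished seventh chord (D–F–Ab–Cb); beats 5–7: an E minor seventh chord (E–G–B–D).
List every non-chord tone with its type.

The harmony at that moment is D diminished seventh chord (D, F, Ab, Cb); G4 is not a chord tone.
It is approached by step down from Ab4 and left by step up to Ab4.
Step away and step back to the same note — a neighbor tone (lower neighbor).
The harmony at that moment is E minor seventh chord (E, G, B, D); A3 is not a chord tone.
It is approached by step down from B3 and left by leap up to D4.
Step in, leap out — an escape tone.

G4 (beat 2) — neighbor tone; A3 (beat 6) — escape tone.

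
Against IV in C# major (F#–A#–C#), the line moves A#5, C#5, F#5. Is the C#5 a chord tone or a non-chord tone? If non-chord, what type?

F# major triad contains F#, A#, C#; C# is the fifth, so it is a chord tone.

Chord tone (the fifth of F# major triad).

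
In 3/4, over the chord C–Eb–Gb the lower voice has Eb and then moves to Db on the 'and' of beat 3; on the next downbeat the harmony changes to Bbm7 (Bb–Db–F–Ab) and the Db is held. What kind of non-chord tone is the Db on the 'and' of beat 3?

Anticipation.

The harmony at that moment is C diminished triad (C, Eb, Gb); Db is not a chord tone.
It is approached by step down from Eb and then sustained as the same pitch into the next harmony.
Arriving early and becoming a chord tone when the harmony changes — an anticipation.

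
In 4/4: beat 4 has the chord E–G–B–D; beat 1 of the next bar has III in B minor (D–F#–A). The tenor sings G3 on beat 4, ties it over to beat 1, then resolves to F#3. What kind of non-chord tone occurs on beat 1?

The harmony at that moment is D major triad (D, F#, A); G3 is not a chord tone.
It is held over (the same pitch as the preceding G3) and left by step down to F#3.
Held over from the previous chord and resolving down by step — a suspension.

Suspension.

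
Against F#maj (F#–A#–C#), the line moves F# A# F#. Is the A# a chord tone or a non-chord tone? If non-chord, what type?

F# major triad contains F#, A#, C#; A# is the third, so it is a chord tone.

Chord tone (the third of F# major triad).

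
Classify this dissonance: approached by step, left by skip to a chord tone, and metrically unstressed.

Approach: by step. Departure: by leap. Metric position: weak.
Step in, leap out, from a weak position — an escape tone (échappée). (It is the mirror image of the appoggiatura, which leaps in and steps out on a strong beat.)

Escape tone.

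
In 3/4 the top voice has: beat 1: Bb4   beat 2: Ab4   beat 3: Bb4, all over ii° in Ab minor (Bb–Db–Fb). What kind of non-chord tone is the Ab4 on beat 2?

Lower neighbor tone.

The harmony at that moment is Bb diminished triad (Bb, Db, Fb); Ab4 is not a chord tone.
It is approached by step down from Bb4 and left by step up to Bb4.
Step away and step back to the same note — a neighbor tone (lower neighbor).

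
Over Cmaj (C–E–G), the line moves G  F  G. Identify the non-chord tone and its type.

F is a neighbor tone.

The harmony at that moment is C major triad (C, E, G); F is not a chord tone.
It is approached by step down from G and left by step up to G.
Step away and step back to the same note — a neighbor tone (lower neighbor).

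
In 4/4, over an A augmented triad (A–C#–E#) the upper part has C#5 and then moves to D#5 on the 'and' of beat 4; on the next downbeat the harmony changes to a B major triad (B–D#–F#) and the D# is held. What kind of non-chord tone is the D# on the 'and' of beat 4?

The harmony at that moment is A augmented triad (A, C#, E#); D#5 is not a chord tone.
It is approached by step up from C#5 and then sustained as the same pitch into the next harmony.
Arriving early and becoming a chord tone when the harmony changes — an anticipation.

Anticipation.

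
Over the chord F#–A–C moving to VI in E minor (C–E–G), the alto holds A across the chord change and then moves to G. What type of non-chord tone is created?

A is a suspension.

The harmony at that moment is C major triad (C, E, G); A is not a chord tone.
It is held over (the same pitch as the preceding A) and left by step down to G.
Held over from the previous chord and resolving down by step — a suspension.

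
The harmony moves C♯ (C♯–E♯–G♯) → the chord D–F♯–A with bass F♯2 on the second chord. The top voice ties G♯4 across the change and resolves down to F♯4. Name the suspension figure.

9–8 suspension.

At the second chord the bass is F♯2. The suspended G♯4 lies a ninth above the bass; after resolving down by step to F♯4, the interval above the bass becomes an octave.
Suspension figures are named by those two intervals: 9–8.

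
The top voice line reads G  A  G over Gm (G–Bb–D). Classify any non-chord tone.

A is a neighbor tone.

The harmony at that moment is G minor triad (G, Bb, D); A is not a chord tone.
It is approached by step up from G and left by step down to G.
Step away and step back to the same note — a neighbor tone (upper neighbor).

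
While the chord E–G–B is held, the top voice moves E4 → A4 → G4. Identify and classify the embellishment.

The harmony at that moment is E minor triad (E, G, B); A4 is not a chord tone.
It is approached by leap up from E4 and left by step down to G4.
Leap in, step out — an appoggiatura.

A4 is an appoggiatura.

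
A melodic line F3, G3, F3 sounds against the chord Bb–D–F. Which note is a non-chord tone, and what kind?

G3 is a neighbor tone.

The harmony at that moment is Bb major triad (Bb, D, F); G3 is not a chord tone.
It is approached by step up from F3 and left by step down to F3.
Step away and step back to the same note — a neighbor tone (upper neighbor).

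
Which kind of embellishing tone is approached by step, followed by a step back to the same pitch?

Approach: by step. Departure: by step in the opposite direction, back to the starting pitch.
Stepwise on both sides but reversing to return to the same chord tone — a neighbor tone. (Had it continued onward in the same direction it would be a passing tone instead.)

Neighbor tone.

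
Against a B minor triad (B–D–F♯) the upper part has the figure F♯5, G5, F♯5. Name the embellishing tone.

G5 is a neighbor tone.

The harmony at that moment is B minor triad (B, D, F♯); G5 is not a chord tone.
It is approached by step up from F♯5 and left by step down to F♯5.
Step away and step back to the same note — a neighbor tone (upper neighbor).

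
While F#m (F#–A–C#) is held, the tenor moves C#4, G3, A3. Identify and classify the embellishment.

G3 is an appoggiatura.

The harmony at that moment is F# minor triad (F#, A, C#); G3 is not a chord tone.
It is approached by leap down from C#4 and left by step up to A3.
Leap in, step out — an appoggiatura.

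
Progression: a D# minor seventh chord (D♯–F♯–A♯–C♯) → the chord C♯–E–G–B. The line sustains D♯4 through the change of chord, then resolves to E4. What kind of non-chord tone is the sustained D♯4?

D♯4 is a retardation.

The harmony at that moment is C♯ half-diminished seventh chord (C♯, E, G, B); D♯4 is not a chord tone.
It is held over (the same pitch as the preceding D♯4) and left by step up to E4.
Held over from the previous chord and resolving up by step — a retardation.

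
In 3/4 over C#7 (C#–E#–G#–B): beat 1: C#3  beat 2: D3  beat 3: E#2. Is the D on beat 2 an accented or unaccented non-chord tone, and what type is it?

The harmony at that moment is C# dominant seventh chord (C#, E#, G#, B); D3 is not a chord tone.
It is approached by step up from C#3 and left by leap down to E#2.
Step in, leap out — an escape tone.
It falls on a weak beat, so it is unaccented.

Unaccented escape tone.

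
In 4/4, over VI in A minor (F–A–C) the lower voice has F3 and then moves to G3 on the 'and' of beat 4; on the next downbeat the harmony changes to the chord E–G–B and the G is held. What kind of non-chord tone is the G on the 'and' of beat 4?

Anticipation.

The harmony at that moment is F major triad (F, A, C); G3 is not a chord tone.
It is approached by step up from F3 and then sustained as the same pitch into the next harmony.
Arriving early and becoming a chord tone when the harmony changes — an anticipation.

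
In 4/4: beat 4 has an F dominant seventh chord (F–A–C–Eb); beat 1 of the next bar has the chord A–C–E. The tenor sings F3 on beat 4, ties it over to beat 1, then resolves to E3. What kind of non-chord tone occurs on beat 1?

Suspension.

The harmony at that moment is A minor triad (A, C, E); F3 is not a chord tone.
It is held over (the same pitch as the preceding F3) and left by step down to E3.
Held over from the previous chord and resolving down by step — a suspension.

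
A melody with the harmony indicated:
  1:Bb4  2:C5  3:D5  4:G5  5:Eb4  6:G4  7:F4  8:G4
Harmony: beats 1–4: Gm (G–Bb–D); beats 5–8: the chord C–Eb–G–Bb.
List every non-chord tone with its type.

The harmony at that moment is G minor triad (G, Bb, D); C5 is not a chord tone.
It is approached by step up from Bb4 and left by step up to D5.
Step in, step out in the same direction — a passing tone.
The harmony at that moment is C minor seventh chord (C, Eb, G, Bb); F4 is not a chord tone.
It is approached by step down from G4 and left by step up to G4.
Step away and step back to the same note — a neighbor tone (lower neighbor).

C5 (beat 2) — passing tone; F4 (beat 7) — neighbor tone.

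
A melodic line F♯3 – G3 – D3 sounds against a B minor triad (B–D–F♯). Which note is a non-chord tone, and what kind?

The harmony at that moment is B minor triad (B, D, F♯); G3 is not a chord tone.
It is approached by step up from F♯3 and left by leap down to D3.
Step in, leap out — an escape tone.

G3 is an escape tone.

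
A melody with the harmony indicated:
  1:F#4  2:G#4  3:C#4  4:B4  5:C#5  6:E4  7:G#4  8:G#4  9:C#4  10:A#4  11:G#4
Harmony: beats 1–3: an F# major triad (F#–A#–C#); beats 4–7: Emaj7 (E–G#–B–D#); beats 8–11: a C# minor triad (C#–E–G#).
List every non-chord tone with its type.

G#4 (beat 2) — escape tone; C#5 (beat 5) — escape tone; A#4 (beat 10) — appoggiatura.

The harmony at that moment is F# major triad (F#, A#, C#); G#4 is not a chord tone.
It is approached by step up from F#4 and left by leap down to C#4.
Step in, leap out — an escape tone.
The harmony at that moment is E major seventh chord (E, G#, B, D#); C#5 is not a chord tone.
It is approached by step up from B4 and left by leap down to E4.
Step in, leap out — an escape tone.
The harmony at that moment is C# minor triad (C#, E, G#); A#4 is not a chord tone.
It is approached by leap up from C#4 and left by step down to G#4.
Leap in, step out — an appoggiatura.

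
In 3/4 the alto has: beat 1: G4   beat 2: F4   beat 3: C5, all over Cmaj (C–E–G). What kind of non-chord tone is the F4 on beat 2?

Escape tone.

The harmony at that moment is C major triad (C, E, G); F4 is not a chord tone.
It is approached by step down from G4 and left by leap up to C5.
Step in, leap out, on a weak beat — an escape tone.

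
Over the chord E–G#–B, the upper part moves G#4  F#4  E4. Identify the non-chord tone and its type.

F#4 is a passing tone.

The harmony at that moment is E major triad (E, G#, B); F#4 is not a chord tone.
It is approached by step down from G#4 and left by step down to E4.
Step in, step out in the same direction — a passing tone.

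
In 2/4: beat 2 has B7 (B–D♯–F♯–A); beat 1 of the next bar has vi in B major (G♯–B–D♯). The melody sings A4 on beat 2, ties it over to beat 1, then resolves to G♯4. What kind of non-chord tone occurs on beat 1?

The harmony at that moment is G♯ minor triad (G♯, B, D♯); A4 is not a chord tone.
It is held over (the same pitch as the preceding A4) and left by step down to G♯4.
Held over from the previous chord and resolving down by step — a suspension.

Suspension.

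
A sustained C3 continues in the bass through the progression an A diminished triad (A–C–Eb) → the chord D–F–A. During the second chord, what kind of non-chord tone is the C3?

The harmony at that moment is D minor triad (D, F, A); C3 is not a chord tone.
It is held over (the same pitch as the preceding C3) and then sustained as the same pitch into the next harmony.
Sustained through a change of harmony — a pedal tone.

Pedal tone (pedal point).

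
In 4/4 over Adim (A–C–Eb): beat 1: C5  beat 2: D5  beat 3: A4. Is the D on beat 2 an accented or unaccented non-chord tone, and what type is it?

Unaccented escape tone.

The harmony at that moment is A diminished triad (A, C, Eb); D5 is not a chord tone.
It is approached by step up from C5 and left by leap down to A4.
Step in, leap out — an escape tone.
It falls on a weak beat, so it is unaccented.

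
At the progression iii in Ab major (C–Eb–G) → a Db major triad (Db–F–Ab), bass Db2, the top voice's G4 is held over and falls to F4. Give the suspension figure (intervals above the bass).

At the second chord the bass is Db2. The suspended G4 lies a fourth above the bass; after resolving down by step to F4, the interval above the bass becomes a third.
Suspension figures are named by those two intervals: 4–3.

4–3 suspension.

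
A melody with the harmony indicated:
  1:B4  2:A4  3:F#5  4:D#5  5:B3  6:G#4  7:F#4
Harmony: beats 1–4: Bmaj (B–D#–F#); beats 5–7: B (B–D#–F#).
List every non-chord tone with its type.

A4 (beat 2) — escape tone; G#4 (beat 6) — appoggiatura.

The harmony at that moment is B major triad (B, D#, F#); A4 is not a chord tone.
It is approached by step down from B4 and left by leap up to F#5.
Step in, leap out — an escape tone.
The harmony at that moment is B major triad (B, D#, F#); G#4 is not a chord tone.
It is approached by leap up from B3 and left by step down to F#4.
Leap in, step out — an appoggiatura.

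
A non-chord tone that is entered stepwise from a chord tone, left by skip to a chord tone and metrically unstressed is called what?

Escape tone.

Approach: by step. Departure: by leap. Metric position: weak.
Step in, leap out, from a weak position — an escape tone (échappée). (It is the mirror image of the appoggiatura, which leaps in and steps out on a strong beat.)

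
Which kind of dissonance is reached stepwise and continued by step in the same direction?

Passing tone.

Approach: by step. Departure: by step, continuing in the same direction.
Stepwise on both sides with no change of direction means the note fills in the space between two different chord tones — a passing tone. (Had it turned back to its starting note it would be a neighbor tone instead.)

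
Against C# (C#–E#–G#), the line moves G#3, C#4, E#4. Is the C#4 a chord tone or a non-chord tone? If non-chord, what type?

C# major triad contains C#, E#, G#; C# is the root, so it is a chord tone.

Chord tone (the root of C# major triad).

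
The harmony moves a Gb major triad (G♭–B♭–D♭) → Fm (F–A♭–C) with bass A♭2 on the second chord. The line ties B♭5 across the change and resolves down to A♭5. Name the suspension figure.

At the second chord the bass is A♭2. The suspended B♭5 lies a ninth above the bass; after resolving down by step to A♭5, the interval above the bass becomes an octave.
Suspension figures are named by those two intervals: 9–8.

9–8 suspension.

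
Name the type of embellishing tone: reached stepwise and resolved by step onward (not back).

Approach: by step. Departure: by step, continuing in the same direction.
Stepwise on both sides with no change of direction means the note fills in the space between two different chord tones — a passing tone. (Had it turned back to its starting note it would be a neighbor tone instead.)

Passing tone.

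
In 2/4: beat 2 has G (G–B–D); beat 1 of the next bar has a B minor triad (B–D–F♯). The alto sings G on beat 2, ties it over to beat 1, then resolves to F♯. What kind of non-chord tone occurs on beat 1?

Suspension.

The harmony at that moment is B minor triad (B, D, F♯); G is not a chord tone.
It is held over (the same pitch as the preceding G) and left by step down to F♯.
Held over from the previous chord and resolving down by step — a suspension.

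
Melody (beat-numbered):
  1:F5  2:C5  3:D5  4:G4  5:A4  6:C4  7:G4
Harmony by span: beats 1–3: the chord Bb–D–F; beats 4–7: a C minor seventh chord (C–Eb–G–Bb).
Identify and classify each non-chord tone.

The harmony at that moment is Bb major triad (Bb, D, F); C5 is not a chord tone.
It is approached by leap down from F5 and left by step up to D5.
Leap in, step out — an appoggiatura.
The harmony at that moment is C minor seventh chord (C, Eb, G, Bb); A4 is not a chord tone.
It is approached by step up from G4 and left by leap down to C4.
Step in, leap out — an escape tone.

C5 (beat 2) — appoggiatura; A4 (beat 5) — escape tone.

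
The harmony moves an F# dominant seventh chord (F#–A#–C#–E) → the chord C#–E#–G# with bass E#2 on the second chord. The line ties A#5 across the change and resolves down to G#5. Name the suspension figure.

At the second chord the bass is E#2. The suspended A#5 lies a fourth above the bass; after resolving down by step to G#5, the interval above the bass becomes a third.
Suspension figures are named by those two intervals: 4–3.

4–3 suspension.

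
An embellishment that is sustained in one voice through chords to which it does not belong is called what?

Pedal tone.

Approach: none. Departure: none — a single pitch is sustained while the chords change around it, passing through harmonies that do not contain it.
No melodic motion at all; the dissonance is created entirely by the moving harmonies against the stationary note — a pedal tone (pedal point).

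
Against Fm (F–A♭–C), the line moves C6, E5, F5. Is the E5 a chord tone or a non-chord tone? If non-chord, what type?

Non-chord tone — an appoggiatura.

The harmony at that moment is F minor triad (F, A♭, C); E5 is not a chord tone.
It is approached by leap down from C6 and left by step up to F5.
Leap in, step out — an appoggiatura.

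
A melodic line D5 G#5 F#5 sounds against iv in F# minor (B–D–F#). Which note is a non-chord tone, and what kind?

The harmony at that moment is B minor triad (B, D, F#); G#5 is not a chord tone.
It is approached by leap up from D5 and left by step down to F#5.
Leap in, step out — an appoggiatura.

G#5 is an appoggiatura.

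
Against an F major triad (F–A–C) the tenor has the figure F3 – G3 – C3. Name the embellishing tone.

The harmony at that moment is F major triad (F, A, C); G3 is not a chord tone.
It is approached by step up from F3 and left by leap down to C3.
Step in, leap out — an escape tone.

G3 is an escape tone.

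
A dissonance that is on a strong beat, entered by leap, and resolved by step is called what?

Appoggiatura.

Approach: by leap. Departure: by step. Metric position: strong.
Leap in, step out, in a metrically strong position — an appoggiatura. (It is the mirror image of the escape tone, which steps in and leaps out from a weak position.)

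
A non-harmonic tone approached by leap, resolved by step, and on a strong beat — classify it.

Appoggiatura.

Approach: by leap. Departure: by step. Metric position: strong.
Leap in, step out, in a metrically strong position — an appoggiatura. (It is the mirror image of the escape tone, which steps in and leaps out from a weak position.)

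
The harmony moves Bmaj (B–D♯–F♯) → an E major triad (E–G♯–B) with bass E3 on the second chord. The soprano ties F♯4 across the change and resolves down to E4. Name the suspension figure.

At the second chord the bass is E3. The suspended F♯4 lies a ninth above the bass; after resolving down by step to E4, the interval above the bass becomes an octave.
Suspension figures are named by those two intervals: 9–8.

9–8 suspension.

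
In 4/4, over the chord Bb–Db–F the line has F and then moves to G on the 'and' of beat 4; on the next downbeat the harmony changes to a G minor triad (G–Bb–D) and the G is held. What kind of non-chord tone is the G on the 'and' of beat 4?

Anticipation.

The harmony at that moment is Bb minor triad (Bb, Db, F); G is not a chord tone.
It is approached by step up from F and then sustained as the same pitch into the next harmony.
Arriving early and becoming a chord tone when the harmony changes — an anticipation.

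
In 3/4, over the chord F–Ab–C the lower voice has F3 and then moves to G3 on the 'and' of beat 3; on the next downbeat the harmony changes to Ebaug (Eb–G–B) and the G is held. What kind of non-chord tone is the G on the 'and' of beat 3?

The harmony at that moment is F minor triad (F, Ab, C); G3 is not a chord tone.
It is approached by step up from F3 and then sustained as the same pitch into the next harmony.
Arriving early and becoming a chord tone when the harmony changes — an anticipation.

Anticipation.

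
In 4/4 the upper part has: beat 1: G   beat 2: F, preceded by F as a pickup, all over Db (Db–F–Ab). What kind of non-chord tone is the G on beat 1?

Upper neighbor tone.

The harmony at that moment is Db major triad (Db, F, Ab); G is not a chord tone.
It is approached by step up from F and left by step down to F.
Step away and step back to the same note — a neighbor tone (upper neighbor).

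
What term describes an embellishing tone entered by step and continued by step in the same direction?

Approach: by step. Departure: by step, continuing in the same direction.
Stepwise on both sides with no change of direction means the note fills in the space between two different chord tones — a passing tone. (Had it turned back to its starting note it would be a neighbor tone instead.)

Passing tone.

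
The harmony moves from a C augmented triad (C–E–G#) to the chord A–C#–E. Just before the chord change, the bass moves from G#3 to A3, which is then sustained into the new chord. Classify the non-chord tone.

The harmony at that moment is C augmented triad (C, E, G#); A3 is not a chord tone.
It is approached by step up from G#3 and then sustained as the same pitch into the next harmony.
Arriving early and becoming a chord tone when the harmony changes — an anticipation.

A3 is an anticipation.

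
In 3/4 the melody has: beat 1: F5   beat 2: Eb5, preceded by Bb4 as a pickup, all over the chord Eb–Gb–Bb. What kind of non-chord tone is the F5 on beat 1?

Appoggiatura.

The harmony at that moment is Eb minor triad (Eb, Gb, Bb); F5 is not a chord tone.
It is approached by leap up from Bb4 and left by step down to Eb5.
Leap in, step out, metrically accented — an appoggiatura.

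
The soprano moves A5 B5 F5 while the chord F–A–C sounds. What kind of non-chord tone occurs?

The harmony at that moment is F major triad (F, A, C); B5 is not a chord tone.
It is approached by step up from A5 and left by leap down to F5.
Step in, leap out — an escape tone.

B5 is an escape tone.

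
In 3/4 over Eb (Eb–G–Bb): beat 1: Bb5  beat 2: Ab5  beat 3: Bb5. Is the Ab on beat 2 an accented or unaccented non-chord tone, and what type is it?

The harmony at that moment is Eb major triad (Eb, G, Bb); Ab5 is not a chord tone.
It is approached by step down from Bb5 and left by step up to Bb5.
Step away and step back to the same note — a neighbor tone (lower neighbor).
It falls on a weak beat, so it is unaccented.

Unaccented neighbor tone.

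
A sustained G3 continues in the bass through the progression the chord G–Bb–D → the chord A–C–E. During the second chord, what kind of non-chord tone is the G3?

Pedal tone (pedal point).

The harmony at that moment is A minor triad (A, C, E); G3 is not a chord tone.
It is held over (the same pitch as the preceding G3) and then sustained as the same pitch into the next harmony.
Sustained through a change of harmony — a pedal tone.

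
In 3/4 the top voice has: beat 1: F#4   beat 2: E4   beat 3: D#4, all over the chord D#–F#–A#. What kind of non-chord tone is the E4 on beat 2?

Passing tone.

The harmony at that moment is D# minor triad (D#, F#, A#); E4 is not a chord tone.
It is approached by step down from F#4 and left by step down to D#4.
Step in, step out in the same direction — a passing tone.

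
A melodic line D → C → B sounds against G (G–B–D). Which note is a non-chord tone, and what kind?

The harmony at that moment is G major triad (G, B, D); C is not a chord tone.
It is approached by step down from D and left by step down to B.
Step in, step out in the same direction — a passing tone.

C is a passing tone.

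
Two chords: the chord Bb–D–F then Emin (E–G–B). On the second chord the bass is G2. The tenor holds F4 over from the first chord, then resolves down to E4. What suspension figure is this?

7–6 suspension.

At the second chord the bass is G2. The suspended F4 lies a seventh above the bass; after resolving down by step to E4, the interval above the bass becomes a sixth.
Suspension figures are named by those two intervals: 7–6.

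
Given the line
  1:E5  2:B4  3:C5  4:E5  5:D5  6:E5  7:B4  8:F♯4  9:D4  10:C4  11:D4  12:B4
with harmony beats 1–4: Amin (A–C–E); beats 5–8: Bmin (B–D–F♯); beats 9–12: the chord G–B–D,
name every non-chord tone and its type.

B4 (beat 2) — appoggiatura; E5 (beat 6) — escape tone; C4 (beat 10) — neighbor tone.

The harmony at that moment is A minor triad (A, C, E); B4 is not a chord tone.
It is approached by leap down from E5 and left by step up to C5.
Leap in, step out — an appoggiatura.
The harmony at that moment is B minor triad (B, D, F♯); E5 is not a chord tone.
It is approached by step up from D5 and left by leap down to B4.
Step in, leap out — an escape tone.
The harmony at that moment is G major triad (G, B, D); C4 is not a chord tone.
It is approached by step down from D4 and left by step up to D4.
Step away and step back to the same note — a neighbor tone (lower neighbor).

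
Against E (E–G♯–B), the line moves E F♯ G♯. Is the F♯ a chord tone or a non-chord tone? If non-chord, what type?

The harmony at that moment is E major triad (E, G♯, B); F♯ is not a chord tone.
It is approached by step up from E and left by step up to G♯.
Step in, step out in the same direction — a passing tone.

Non-chord tone — a passing tone.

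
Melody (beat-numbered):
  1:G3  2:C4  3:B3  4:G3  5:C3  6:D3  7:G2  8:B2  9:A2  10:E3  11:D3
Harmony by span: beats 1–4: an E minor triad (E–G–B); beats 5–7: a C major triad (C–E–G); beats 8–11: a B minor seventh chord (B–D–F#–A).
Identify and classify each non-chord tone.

The harmony at that moment is E minor triad (E, G, B); C4 is not a chord tone.
It is approached by leap up from G3 and left by step down to B3.
Leap in, step out — an appoggiatura.
The harmony at that moment is C major triad (C, E, G); D3 is not a chord tone.
It is approached by step up from C3 and left by leap down to G2.
Step in, leap out — an escape tone.
The harmony at that moment is B minor seventh chord (B, D, F#, A); E3 is not a chord tone.
It is approached by leap up from A2 and left by step down to D3.
Leap in, step out — an appoggiatura.

C4 (beat 2) — appoggiatura; D3 (beat 6) — escape tone; E3 (beat 10) — appoggiatura.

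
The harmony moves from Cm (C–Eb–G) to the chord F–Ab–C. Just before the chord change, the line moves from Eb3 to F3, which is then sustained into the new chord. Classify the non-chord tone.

F3 is an anticipation.

The harmony at that moment is C minor triad (C, Eb, G); F3 is not a chord tone.
It is approached by step up from Eb3 and then sustained as the same pitch into the next harmony.
Arriving early and becoming a chord tone when the harmony changes — an anticipation.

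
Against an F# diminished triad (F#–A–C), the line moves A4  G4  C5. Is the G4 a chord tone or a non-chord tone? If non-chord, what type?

Non-chord tone — an escape tone.

The harmony at that moment is F# diminished triad (F#, A, C); G4 is not a chord tone.
It is approached by step down from A4 and left by leap up to C5.
Step in, leap out — an escape tone.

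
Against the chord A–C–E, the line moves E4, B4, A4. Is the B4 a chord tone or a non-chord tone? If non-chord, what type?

The harmony at that moment is A minor triad (A, C, E); B4 is not a chord tone.
It is approached by leap up from E4 and left by step down to A4.
Leap in, step out — an appoggiatura.

Non-chord tone — an appoggiatura.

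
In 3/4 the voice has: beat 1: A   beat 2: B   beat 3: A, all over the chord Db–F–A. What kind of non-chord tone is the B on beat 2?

The harmony at that moment is Db augmented triad (Db, F, A); B is not a chord tone.
It is approached by step up from A and left by step down to A.
Step away and step back to the same note — a neighbor tone (upper neighbor).

Upper neighbor tone.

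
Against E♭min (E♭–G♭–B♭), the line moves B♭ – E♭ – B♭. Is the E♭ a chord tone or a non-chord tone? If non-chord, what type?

Chord tone (the root of Eb minor triad).

Eb minor triad contains E♭, G♭, B♭; E♭ is the root, so it is a chord tone.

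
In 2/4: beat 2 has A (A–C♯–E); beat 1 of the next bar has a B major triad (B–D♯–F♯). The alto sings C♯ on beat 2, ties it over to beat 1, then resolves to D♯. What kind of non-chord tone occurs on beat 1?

The harmony at that moment is B major triad (B, D♯, F♯); C♯ is not a chord tone.
It is held over (the same pitch as the preceding C♯) and left by step up to D♯.
Held over from the previous chord and resolving up by step — a retardation.

Retardation.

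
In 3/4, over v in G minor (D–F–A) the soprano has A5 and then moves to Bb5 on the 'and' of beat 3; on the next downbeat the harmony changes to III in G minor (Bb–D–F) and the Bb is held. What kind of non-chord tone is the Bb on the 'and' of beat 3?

Anticipation.

The harmony at that moment is D minor triad (D, F, A); Bb5 is not a chord tone.
It is approached by step up from A5 and then sustained as the same pitch into the next harmony.
Arriving early and becoming a chord tone when the harmony changes — an anticipation.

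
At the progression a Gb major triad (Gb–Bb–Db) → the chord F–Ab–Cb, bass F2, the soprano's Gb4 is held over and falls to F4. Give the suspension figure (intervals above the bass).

9–8 suspension.

At the second chord the bass is F2. The suspended Gb4 lies a ninth above the bass; after resolving down by step to F4, the interval above the bass becomes an octave.
Suspension figures are named by those two intervals: 9–8.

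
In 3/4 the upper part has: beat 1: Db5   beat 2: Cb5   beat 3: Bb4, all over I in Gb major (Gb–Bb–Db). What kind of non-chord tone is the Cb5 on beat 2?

Passing tone.

The harmony at that moment is Gb major triad (Gb, Bb, Db); Cb5 is not a chord tone.
It is approached by step down from Db5 and left by step down to Bb4.
Step in, step out in the same direction — a passing tone.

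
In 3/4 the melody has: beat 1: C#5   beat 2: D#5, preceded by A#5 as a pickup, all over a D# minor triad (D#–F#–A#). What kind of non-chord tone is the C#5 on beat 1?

The harmony at that moment is D# minor triad (D#, F#, A#); C#5 is not a chord tone.
It is approached by leap down from A#5 and left by step up to D#5.
Leap in, step out, metrically accented — an appoggiatura.

Appoggiatura.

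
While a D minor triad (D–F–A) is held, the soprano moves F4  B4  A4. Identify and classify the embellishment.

The harmony at that moment is D minor triad (D, F, A); B4 is not a chord tone.
It is approached by leap up from F4 and left by step down to A4.
Leap in, step out — an appoggiatura.

B4 is an appoggiatura.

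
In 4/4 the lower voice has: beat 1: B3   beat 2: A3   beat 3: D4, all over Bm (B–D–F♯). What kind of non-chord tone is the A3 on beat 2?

The harmony at that moment is B minor triad (B, D, F♯); A3 is not a chord tone.
It is approached by step down from B3 and left by leap up to D4.
Step in, leap out, on a weak beat — an escape tone.

Escape tone.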